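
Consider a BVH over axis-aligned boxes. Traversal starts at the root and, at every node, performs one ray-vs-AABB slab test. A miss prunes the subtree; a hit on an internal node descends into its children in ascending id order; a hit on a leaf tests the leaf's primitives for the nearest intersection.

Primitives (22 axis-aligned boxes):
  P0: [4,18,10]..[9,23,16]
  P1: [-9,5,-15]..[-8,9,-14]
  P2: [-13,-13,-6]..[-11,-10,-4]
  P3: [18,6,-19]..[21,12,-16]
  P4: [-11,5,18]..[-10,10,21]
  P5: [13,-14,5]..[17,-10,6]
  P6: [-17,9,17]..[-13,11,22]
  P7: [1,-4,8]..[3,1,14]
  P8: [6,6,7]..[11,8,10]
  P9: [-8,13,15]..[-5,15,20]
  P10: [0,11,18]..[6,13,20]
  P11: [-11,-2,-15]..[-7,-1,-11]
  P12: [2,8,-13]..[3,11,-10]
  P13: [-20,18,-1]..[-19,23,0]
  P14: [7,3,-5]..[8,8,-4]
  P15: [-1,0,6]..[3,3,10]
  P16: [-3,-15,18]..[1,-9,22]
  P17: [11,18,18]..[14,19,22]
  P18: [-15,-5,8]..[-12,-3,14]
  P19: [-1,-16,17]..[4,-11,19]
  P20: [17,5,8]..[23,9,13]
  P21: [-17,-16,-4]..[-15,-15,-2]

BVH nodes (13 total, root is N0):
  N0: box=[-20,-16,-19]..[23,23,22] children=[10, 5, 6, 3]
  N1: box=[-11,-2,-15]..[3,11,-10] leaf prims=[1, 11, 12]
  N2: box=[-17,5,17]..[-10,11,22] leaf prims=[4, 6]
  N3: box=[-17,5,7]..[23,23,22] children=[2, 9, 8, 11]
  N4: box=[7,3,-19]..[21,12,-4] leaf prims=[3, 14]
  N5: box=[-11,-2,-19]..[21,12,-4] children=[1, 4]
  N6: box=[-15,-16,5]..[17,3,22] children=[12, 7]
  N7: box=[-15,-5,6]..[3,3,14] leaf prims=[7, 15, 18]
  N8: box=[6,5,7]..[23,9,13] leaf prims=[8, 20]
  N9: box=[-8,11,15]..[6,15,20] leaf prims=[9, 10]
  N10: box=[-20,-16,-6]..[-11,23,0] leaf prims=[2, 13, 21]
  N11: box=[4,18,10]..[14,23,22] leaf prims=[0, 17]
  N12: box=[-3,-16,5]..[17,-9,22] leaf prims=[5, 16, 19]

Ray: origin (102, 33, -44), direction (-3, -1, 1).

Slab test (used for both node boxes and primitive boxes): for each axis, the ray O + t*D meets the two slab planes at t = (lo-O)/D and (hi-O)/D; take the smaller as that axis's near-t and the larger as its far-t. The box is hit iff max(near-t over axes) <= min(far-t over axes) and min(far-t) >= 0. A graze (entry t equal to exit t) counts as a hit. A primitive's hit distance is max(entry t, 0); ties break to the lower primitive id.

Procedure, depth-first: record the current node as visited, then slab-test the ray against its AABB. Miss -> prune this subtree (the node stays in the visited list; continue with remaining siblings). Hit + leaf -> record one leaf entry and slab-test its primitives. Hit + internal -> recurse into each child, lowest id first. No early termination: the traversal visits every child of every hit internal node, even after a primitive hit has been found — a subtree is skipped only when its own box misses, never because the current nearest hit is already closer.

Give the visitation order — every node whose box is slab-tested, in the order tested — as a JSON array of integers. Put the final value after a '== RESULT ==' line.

Walk:
N0 x:[79/3,122/3] y:[10,49] z:[25,66] -> hit [79/3,122/3], descend [3, 5, 6, 10]
  N3 x:[79/3,119/3] y:[10,28] z:[51,66] -> miss, prune
  N5 x:[27,113/3] y:[21,35] z:[25,40] -> hit [27,35], descend [1, 4]
    N1 x:[33,113/3] y:[22,35] z:[29,34] -> hit [33,34] leaf, test {P1(miss), P11(miss), P12(miss)}
    N4 x:[27,95/3] y:[21,30] z:[25,40] -> hit [27,30] leaf, test {P3@t=27, P14(miss)}
  N6 x:[85/3,39] y:[30,49] z:[49,66] -> miss, prune
  N10 x:[113/3,122/3] y:[10,49] z:[38,44] -> hit [38,122/3] leaf, test {P2(miss), P13(miss), P21(miss)}

order=[0, 3, 5, 1, 4, 6, 10]  |boxes|=7  |leaves|=3  hit=P3

== RESULT ==
[0, 3, 5, 1, 4, 6, 10]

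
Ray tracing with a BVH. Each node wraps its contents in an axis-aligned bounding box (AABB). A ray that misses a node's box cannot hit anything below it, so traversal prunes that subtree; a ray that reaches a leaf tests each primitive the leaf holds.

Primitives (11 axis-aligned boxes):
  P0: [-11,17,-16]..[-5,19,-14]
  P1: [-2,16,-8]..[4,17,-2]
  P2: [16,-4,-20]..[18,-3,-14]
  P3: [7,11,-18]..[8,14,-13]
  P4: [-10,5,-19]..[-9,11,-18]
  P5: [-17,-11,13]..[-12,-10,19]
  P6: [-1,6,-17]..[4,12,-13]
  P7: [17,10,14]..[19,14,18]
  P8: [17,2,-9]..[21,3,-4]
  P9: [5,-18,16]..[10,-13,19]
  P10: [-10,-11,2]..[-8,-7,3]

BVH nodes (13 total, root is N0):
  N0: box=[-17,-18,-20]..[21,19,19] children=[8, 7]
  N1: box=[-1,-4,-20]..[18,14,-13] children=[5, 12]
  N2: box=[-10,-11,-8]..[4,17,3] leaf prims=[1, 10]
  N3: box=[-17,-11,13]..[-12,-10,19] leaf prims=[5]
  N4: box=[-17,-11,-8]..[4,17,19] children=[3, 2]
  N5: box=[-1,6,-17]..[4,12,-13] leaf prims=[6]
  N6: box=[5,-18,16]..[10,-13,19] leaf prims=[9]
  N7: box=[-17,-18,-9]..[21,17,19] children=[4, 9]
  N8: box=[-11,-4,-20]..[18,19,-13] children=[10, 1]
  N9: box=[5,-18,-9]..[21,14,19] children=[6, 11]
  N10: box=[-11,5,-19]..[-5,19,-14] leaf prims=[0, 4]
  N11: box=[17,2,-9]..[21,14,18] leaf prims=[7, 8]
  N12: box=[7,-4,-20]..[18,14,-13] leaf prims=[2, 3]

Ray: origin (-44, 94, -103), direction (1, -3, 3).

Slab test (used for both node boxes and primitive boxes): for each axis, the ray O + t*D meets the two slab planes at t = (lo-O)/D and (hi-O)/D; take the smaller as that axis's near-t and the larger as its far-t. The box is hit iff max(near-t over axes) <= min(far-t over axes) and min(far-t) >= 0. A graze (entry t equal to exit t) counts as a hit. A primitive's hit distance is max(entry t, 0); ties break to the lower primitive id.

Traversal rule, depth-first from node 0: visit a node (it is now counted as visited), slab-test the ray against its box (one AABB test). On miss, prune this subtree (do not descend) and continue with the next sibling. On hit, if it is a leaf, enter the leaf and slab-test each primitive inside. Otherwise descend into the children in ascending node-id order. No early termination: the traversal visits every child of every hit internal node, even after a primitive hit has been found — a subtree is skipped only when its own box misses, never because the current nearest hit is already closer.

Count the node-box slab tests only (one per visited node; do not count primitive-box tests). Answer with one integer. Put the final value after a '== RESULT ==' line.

Walk:
N0 x:[27,65] y:[25,112/3] z:[83/3,122/3] -> hit [83/3,112/3], descend [7, 8]
  N7 x:[27,65] y:[77/3,112/3] z:[94/3,122/3] -> hit [94/3,112/3], descend [4, 9]
    N4 x:[27,48] y:[77/3,35] z:[95/3,122/3] -> hit [95/3,35], descend [2, 3]
      N2 x:[34,48] y:[77/3,35] z:[95/3,106/3] -> hit [34,35] leaf, test {P1(miss), P10@t=35}
      N3 x:[27,32] y:[104/3,35] z:[116/3,122/3] -> miss, prune
    N9 x:[49,65] y:[80/3,112/3] z:[94/3,122/3] -> miss, prune
  N8 x:[33,62] y:[25,98/3] z:[83/3,30] -> miss, prune

Visited [0, 7, 4, 2, 3, 9, 8]. Tests: 7 box, 1 leaf. Nearest: P10.

== RESULT ==
7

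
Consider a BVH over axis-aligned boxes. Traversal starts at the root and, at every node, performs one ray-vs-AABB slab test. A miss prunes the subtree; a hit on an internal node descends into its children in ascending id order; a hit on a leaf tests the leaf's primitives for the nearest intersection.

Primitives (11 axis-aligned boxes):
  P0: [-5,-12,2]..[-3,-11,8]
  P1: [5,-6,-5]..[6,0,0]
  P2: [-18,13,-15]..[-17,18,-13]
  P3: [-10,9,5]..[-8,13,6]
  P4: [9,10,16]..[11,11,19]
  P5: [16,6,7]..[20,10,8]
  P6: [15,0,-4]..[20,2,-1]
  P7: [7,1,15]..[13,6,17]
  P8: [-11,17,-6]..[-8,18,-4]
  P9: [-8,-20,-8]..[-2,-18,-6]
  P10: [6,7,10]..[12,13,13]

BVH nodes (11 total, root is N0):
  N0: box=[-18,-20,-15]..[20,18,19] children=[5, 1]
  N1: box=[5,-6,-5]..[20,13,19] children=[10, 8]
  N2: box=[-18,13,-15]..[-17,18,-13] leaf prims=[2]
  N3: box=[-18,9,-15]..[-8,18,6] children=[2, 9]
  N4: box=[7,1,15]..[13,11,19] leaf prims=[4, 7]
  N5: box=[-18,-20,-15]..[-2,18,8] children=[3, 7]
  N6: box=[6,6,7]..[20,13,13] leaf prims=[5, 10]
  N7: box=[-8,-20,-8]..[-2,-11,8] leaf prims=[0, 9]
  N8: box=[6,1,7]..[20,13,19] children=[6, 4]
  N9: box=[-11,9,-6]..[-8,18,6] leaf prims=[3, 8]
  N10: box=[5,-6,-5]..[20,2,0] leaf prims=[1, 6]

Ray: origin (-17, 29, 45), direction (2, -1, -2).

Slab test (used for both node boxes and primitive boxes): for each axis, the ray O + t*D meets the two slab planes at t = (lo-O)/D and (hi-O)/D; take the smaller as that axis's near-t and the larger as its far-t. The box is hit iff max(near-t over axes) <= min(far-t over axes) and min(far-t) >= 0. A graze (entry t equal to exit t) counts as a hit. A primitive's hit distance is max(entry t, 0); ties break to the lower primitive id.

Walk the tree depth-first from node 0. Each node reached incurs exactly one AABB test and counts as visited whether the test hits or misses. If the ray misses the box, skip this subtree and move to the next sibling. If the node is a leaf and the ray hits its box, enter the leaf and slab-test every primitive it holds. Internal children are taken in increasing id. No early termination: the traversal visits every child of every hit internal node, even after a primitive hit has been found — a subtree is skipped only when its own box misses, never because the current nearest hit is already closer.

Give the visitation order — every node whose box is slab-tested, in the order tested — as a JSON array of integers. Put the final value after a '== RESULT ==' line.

Trace the traversal:
N0 x:[-1/2,37/2] y:[11,49] z:[13,30] -> hit [13,37/2], descend [1, 5]
  N1 x:[11,37/2] y:[16,35] z:[13,25] -> hit [16,37/2], descend [8, 10]
    N8 x:[23/2,37/2] y:[16,28] z:[13,19] -> hit [16,37/2], descend [4, 6]
      N4 x:[12,15] y:[18,28] z:[13,15] -> miss, prune
      N6 x:[23/2,37/2] y:[16,23] z:[16,19] -> hit [16,37/2] leaf, test {P5(miss), P10(miss)}
    N10 x:[11,37/2] y:[27,35] z:[45/2,25] -> miss, prune
  N5 x:[-1/2,15/2] y:[11,49] z:[37/2,30] -> miss, prune

7 AABB tests over nodes [0, 1, 8, 4, 6, 10, 5]; 1 leaf entered; closest miss.

== RESULT ==
[0, 1, 8, 4, 6, 10, 5]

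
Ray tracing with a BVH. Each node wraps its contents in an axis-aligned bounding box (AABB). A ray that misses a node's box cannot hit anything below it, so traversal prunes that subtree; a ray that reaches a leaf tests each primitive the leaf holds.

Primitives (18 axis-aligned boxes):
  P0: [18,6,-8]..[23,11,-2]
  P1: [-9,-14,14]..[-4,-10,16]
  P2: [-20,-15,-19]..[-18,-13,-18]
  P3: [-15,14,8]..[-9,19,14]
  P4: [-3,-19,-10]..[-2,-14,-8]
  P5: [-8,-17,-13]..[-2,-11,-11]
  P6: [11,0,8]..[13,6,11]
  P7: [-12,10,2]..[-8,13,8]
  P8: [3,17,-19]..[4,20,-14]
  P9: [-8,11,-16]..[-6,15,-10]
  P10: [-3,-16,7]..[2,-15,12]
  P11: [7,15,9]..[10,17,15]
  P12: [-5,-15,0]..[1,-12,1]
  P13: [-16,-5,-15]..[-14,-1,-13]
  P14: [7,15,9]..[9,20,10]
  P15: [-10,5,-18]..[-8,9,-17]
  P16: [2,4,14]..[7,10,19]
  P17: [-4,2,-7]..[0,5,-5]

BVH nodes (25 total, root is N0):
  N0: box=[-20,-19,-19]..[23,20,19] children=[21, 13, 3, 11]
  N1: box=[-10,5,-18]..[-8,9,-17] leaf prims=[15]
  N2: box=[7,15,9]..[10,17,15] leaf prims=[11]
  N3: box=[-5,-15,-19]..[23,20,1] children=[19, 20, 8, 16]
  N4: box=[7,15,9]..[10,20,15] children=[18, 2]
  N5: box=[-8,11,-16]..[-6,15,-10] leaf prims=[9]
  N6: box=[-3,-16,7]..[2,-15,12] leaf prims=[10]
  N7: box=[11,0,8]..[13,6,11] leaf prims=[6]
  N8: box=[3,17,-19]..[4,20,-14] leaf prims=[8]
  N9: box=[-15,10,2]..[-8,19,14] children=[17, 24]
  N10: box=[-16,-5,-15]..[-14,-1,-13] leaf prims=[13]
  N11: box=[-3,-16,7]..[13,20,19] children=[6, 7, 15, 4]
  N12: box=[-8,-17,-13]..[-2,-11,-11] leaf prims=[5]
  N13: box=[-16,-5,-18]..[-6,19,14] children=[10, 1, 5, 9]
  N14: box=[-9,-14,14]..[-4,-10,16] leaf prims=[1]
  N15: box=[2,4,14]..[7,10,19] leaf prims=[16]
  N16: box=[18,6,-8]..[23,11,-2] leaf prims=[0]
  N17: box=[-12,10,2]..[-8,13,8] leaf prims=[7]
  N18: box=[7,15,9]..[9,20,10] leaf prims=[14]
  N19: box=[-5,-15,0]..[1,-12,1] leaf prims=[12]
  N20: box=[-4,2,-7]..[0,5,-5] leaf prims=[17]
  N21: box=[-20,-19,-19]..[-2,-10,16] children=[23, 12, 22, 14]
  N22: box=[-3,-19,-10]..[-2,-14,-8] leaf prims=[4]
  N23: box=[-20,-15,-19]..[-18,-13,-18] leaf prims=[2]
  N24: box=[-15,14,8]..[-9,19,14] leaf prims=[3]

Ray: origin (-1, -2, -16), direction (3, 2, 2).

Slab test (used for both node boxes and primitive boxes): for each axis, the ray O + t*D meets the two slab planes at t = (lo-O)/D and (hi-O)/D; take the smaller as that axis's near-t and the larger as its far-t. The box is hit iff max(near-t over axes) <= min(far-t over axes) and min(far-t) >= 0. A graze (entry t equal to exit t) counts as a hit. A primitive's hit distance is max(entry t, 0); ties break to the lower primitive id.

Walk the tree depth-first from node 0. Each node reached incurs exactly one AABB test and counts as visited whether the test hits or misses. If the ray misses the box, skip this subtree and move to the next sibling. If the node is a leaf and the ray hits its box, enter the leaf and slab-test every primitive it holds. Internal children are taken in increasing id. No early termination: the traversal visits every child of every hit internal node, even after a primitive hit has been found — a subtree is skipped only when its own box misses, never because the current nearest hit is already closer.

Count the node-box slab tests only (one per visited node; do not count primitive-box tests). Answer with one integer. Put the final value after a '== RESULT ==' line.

Traverse from the root:
N0 x:[-19/3,8] y:[-17/2,11] z:[-3/2,35/2] -> hit [-3/2,8], descend [3, 11, 13, 21]
  N3 x:[-4/3,8] y:[-13/2,11] z:[-3/2,17/2] -> hit [-4/3,8], descend [8, 16, 19, 20]
    N8 x:[4/3,5/3] y:[19/2,11] z:[-3/2,1] -> miss, prune
    N16 x:[19/3,8] y:[4,13/2] z:[4,7] -> hit [19/3,13/2] leaf, test {P0@t=19/3}
    N19 x:[-4/3,2/3] y:[-13/2,-5] z:[8,17/2] -> miss, prune
    N20 x:[-1,1/3] y:[2,7/2] z:[9/2,11/2] -> miss, prune
  N11 x:[-2/3,14/3] y:[-7,11] z:[23/2,35/2] -> miss, prune
  N13 x:[-5,-5/3] y:[-3/2,21/2] z:[-1,15] -> miss, prune
  N21 x:[-19/3,-1/3] y:[-17/2,-4] z:[-3/2,16] -> miss, prune

Summary -> nodes [0, 3, 8, 16, 19, 20, 11, 13, 21]; box-tests=9; leaf-entries=1; first=P0

== RESULT ==
9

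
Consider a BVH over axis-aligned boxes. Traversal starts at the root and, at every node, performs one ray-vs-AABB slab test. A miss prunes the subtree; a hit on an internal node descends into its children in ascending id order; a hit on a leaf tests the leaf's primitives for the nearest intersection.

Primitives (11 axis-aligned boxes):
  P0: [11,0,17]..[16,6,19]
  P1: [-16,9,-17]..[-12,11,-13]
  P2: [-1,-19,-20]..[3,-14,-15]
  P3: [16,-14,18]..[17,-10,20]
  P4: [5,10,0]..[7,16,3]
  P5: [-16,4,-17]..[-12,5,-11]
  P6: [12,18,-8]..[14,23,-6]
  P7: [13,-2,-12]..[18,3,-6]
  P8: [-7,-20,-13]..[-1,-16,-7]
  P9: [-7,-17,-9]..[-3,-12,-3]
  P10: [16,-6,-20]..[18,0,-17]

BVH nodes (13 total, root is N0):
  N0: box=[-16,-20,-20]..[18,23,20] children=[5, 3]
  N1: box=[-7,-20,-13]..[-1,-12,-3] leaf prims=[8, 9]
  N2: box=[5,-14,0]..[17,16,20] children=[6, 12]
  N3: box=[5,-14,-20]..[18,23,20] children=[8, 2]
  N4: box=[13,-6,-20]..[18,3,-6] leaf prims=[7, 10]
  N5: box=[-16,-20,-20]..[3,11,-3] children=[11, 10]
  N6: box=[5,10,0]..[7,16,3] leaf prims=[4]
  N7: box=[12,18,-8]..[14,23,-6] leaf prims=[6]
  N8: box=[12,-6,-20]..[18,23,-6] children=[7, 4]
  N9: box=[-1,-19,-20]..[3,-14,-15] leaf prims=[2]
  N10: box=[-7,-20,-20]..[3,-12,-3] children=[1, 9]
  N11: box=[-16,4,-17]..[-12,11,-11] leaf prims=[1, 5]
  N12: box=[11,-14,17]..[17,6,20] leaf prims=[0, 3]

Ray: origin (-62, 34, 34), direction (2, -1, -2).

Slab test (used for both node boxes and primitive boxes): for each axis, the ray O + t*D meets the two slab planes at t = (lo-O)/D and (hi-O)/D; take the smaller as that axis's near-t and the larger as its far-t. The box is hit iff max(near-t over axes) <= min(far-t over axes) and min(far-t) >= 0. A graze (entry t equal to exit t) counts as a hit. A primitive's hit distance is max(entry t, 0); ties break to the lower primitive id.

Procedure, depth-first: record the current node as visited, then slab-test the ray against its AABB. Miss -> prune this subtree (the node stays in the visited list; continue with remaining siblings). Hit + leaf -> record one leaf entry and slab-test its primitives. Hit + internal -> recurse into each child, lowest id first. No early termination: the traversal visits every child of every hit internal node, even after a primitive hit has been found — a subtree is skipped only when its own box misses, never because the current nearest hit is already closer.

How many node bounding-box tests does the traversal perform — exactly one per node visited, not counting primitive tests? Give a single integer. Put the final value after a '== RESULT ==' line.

Trace the traversal:
N0 x:[23,40] y:[11,54] z:[7,27] -> hit [23,27], descend [3, 5]
  N3 x:[67/2,40] y:[11,48] z:[7,27] -> miss, prune
  N5 x:[23,65/2] y:[23,54] z:[37/2,27] -> hit [23,27], descend [10, 11]
    N10 x:[55/2,65/2] y:[46,54] z:[37/2,27] -> miss, prune
    N11 x:[23,25] y:[23,30] z:[45/2,51/2] -> hit [23,25] leaf, test {P1@t=47/2, P5(miss)}

Summary -> nodes [0, 3, 5, 10, 11]; box-tests=5; leaf-entries=1; first=P1

== RESULT ==
5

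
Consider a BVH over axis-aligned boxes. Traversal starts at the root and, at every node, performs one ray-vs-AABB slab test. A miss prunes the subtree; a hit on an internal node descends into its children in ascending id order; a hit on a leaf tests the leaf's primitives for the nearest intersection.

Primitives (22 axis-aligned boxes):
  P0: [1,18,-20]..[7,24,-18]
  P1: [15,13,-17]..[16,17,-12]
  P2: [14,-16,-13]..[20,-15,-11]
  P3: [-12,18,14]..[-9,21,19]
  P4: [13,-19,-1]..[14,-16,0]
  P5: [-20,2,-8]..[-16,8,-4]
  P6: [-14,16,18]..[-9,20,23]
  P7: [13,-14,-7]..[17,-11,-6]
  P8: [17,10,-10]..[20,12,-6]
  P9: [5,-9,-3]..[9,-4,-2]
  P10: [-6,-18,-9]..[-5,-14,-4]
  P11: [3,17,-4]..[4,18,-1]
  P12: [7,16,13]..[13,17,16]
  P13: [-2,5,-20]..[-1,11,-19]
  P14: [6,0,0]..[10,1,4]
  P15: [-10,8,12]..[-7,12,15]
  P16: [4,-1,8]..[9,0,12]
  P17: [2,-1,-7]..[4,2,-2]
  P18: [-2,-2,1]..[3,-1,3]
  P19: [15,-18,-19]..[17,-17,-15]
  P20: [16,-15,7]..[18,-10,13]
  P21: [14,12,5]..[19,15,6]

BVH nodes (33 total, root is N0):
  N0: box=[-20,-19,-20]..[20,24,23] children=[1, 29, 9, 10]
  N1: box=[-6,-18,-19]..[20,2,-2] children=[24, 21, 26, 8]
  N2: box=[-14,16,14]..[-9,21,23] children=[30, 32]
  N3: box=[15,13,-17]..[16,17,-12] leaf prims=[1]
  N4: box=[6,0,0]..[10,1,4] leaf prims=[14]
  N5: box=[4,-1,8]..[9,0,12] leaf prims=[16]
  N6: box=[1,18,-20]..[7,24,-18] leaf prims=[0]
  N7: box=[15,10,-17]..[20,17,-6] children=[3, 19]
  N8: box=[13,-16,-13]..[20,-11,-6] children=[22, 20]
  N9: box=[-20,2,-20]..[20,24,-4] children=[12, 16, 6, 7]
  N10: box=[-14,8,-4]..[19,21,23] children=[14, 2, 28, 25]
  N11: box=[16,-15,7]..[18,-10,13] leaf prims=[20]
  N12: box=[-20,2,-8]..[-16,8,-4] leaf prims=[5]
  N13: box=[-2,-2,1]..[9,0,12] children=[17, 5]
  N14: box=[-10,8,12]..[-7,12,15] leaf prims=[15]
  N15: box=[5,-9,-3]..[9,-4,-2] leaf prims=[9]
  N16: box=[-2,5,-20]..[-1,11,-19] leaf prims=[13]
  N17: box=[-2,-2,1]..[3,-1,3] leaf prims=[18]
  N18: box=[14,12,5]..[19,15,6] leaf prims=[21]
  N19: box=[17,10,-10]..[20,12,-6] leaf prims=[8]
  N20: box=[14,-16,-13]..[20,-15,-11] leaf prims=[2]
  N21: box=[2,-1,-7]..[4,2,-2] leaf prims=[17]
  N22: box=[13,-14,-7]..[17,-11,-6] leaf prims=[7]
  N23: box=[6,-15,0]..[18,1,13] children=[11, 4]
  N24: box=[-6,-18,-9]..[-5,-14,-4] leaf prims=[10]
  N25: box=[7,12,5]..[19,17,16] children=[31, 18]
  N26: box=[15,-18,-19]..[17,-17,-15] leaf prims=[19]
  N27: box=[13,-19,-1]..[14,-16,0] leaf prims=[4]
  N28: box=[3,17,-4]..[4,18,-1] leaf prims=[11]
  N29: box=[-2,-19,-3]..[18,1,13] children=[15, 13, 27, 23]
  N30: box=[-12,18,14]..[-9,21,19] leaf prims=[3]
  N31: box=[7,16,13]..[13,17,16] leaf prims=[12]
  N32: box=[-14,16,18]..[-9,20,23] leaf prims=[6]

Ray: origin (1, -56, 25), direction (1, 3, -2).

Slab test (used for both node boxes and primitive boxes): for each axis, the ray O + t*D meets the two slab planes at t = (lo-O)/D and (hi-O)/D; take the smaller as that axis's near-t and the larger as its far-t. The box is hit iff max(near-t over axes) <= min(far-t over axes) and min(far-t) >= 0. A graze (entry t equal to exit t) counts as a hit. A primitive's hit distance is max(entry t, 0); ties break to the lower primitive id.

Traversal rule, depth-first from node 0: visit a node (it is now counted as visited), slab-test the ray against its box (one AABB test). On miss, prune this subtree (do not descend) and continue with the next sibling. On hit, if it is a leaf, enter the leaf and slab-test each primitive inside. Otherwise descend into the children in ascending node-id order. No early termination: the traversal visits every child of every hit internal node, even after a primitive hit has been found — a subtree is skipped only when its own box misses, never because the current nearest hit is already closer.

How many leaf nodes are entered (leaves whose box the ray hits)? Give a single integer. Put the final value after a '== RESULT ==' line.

Walk:
N0 x:[-21,19] y:[37/3,80/3] z:[1,45/2] -> hit [37/3,19], descend [1, 9, 10, 29]
  N1 x:[-7,19] y:[38/3,58/3] z:[27/2,22] -> hit [27/2,19], descend [8, 21, 24, 26]
    N8 x:[12,19] y:[40/3,15] z:[31/2,19] -> miss, prune
    N21 x:[1,3] y:[55/3,58/3] z:[27/2,16] -> miss, prune
    N24 x:[-7,-6] y:[38/3,14] z:[29/2,17] -> miss, prune
    N26 x:[14,16] y:[38/3,13] z:[20,22] -> miss, prune
  N9 x:[-21,19] y:[58/3,80/3] z:[29/2,45/2] -> miss, prune
  N10 x:[-15,18] y:[64/3,77/3] z:[1,29/2] -> miss, prune
  N29 x:[-3,17] y:[37/3,19] z:[6,14] -> hit [37/3,14], descend [13, 15, 23, 27]
    N13 x:[-3,8] y:[18,56/3] z:[13/2,12] -> miss, prune
    N15 x:[4,8] y:[47/3,52/3] z:[27/2,14] -> miss, prune
    N23 x:[5,17] y:[41/3,19] z:[6,25/2] -> miss, prune
    N27 x:[12,13] y:[37/3,40/3] z:[25/2,13] -> hit [25/2,13] leaf, test {P4@t=25/2}

Summary -> nodes [0, 1, 8, 21, 24, 26, 9, 10, 29, 13, 15, 23, 27]; box-tests=13; leaf-entries=1; first=P4

== RESULT ==
1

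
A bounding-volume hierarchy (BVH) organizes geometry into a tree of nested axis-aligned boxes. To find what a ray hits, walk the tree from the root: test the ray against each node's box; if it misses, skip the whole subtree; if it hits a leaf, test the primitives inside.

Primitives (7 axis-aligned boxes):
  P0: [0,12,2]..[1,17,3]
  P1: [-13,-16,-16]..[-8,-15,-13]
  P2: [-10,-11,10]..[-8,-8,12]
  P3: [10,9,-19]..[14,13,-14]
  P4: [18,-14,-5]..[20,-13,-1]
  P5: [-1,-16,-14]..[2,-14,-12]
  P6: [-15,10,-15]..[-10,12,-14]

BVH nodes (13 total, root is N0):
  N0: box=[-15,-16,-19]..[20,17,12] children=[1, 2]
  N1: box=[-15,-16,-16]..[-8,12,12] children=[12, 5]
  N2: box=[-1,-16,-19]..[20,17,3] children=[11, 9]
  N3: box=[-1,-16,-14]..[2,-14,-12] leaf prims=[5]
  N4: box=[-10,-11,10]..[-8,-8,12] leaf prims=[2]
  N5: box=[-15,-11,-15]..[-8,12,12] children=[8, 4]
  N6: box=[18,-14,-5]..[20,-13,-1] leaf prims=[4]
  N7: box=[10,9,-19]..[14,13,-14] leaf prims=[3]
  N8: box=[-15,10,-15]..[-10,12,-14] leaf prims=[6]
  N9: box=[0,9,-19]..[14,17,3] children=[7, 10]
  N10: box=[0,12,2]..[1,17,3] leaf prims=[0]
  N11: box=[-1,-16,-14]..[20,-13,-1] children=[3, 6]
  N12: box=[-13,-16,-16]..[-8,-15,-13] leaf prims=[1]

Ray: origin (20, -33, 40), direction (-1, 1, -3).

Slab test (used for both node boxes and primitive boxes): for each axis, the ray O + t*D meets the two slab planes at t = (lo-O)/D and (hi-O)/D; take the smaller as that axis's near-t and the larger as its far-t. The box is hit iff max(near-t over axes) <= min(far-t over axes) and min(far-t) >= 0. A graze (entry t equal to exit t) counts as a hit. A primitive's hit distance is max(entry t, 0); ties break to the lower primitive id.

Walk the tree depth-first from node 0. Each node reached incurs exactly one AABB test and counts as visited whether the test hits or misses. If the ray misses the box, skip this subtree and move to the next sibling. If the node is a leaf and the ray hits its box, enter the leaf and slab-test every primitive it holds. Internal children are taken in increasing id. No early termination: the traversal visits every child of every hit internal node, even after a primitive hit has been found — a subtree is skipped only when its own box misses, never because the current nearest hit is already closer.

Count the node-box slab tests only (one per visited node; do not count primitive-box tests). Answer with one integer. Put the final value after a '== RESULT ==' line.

Traverse from the root:
N0 x:[0,35] y:[17,50] z:[28/3,59/3] -> hit [17,59/3], descend [1, 2]
  N1 x:[28,35] y:[17,45] z:[28/3,56/3] -> miss, prune
  N2 x:[0,21] y:[17,50] z:[37/3,59/3] -> hit [17,59/3], descend [9, 11]
    N9 x:[6,20] y:[42,50] z:[37/3,59/3] -> miss, prune
    N11 x:[0,21] y:[17,20] z:[41/3,18] -> hit [17,18], descend [3, 6]
      N3 x:[18,21] y:[17,19] z:[52/3,18] -> hit [18,18] leaf, test {P5@t=18}
      N6 x:[0,2] y:[19,20] z:[41/3,15] -> miss, prune

Visited [0, 1, 2, 9, 11, 3, 6]. Tests: 7 box, 1 leaf. Nearest: P5.

== RESULT ==
7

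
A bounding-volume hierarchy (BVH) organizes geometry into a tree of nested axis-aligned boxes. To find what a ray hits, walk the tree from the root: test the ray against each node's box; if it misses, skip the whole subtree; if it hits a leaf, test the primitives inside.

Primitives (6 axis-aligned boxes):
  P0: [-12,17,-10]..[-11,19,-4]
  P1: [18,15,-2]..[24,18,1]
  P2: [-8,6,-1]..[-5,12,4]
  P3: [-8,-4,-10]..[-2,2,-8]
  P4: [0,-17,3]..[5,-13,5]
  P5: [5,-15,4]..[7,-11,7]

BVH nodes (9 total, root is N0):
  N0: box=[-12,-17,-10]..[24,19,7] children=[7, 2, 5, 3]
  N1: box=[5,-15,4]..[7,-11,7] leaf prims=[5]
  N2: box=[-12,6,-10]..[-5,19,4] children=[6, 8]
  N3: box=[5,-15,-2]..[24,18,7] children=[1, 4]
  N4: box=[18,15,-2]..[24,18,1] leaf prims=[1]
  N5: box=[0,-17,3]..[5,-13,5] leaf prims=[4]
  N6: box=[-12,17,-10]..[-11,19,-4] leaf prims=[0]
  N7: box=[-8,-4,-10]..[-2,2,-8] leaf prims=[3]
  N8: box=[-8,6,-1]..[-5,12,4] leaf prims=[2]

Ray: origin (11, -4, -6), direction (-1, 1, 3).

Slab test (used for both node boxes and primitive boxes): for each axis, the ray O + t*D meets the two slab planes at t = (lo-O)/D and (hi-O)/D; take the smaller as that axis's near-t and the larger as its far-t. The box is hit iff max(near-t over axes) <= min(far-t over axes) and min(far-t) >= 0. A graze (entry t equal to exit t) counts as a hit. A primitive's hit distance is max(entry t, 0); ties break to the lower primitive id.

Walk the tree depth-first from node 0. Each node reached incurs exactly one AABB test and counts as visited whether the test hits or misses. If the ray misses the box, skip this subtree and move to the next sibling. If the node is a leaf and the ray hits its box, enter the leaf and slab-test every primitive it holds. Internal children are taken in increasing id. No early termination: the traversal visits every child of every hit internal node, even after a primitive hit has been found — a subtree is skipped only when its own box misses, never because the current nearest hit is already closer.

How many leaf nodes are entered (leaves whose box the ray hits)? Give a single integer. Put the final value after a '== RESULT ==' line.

Walk:
N0 x:[-13,23] y:[-13,23] z:[-4/3,13/3] -> hit [-4/3,13/3], descend [2, 3, 5, 7]
  N2 x:[16,23] y:[10,23] z:[-4/3,10/3] -> miss, prune
  N3 x:[-13,6] y:[-11,22] z:[4/3,13/3] -> hit [4/3,13/3], descend [1, 4]
    N1 x:[4,6] y:[-11,-7] z:[10/3,13/3] -> miss, prune
    N4 x:[-13,-7] y:[19,22] z:[4/3,7/3] -> miss, prune
  N5 x:[6,11] y:[-13,-9] z:[3,11/3] -> miss, prune
  N7 x:[13,19] y:[0,6] z:[-4/3,-2/3] -> miss, prune

7 AABB tests over nodes [0, 2, 3, 1, 4, 5, 7]; 0 leaves entered; closest miss.

== RESULT ==
0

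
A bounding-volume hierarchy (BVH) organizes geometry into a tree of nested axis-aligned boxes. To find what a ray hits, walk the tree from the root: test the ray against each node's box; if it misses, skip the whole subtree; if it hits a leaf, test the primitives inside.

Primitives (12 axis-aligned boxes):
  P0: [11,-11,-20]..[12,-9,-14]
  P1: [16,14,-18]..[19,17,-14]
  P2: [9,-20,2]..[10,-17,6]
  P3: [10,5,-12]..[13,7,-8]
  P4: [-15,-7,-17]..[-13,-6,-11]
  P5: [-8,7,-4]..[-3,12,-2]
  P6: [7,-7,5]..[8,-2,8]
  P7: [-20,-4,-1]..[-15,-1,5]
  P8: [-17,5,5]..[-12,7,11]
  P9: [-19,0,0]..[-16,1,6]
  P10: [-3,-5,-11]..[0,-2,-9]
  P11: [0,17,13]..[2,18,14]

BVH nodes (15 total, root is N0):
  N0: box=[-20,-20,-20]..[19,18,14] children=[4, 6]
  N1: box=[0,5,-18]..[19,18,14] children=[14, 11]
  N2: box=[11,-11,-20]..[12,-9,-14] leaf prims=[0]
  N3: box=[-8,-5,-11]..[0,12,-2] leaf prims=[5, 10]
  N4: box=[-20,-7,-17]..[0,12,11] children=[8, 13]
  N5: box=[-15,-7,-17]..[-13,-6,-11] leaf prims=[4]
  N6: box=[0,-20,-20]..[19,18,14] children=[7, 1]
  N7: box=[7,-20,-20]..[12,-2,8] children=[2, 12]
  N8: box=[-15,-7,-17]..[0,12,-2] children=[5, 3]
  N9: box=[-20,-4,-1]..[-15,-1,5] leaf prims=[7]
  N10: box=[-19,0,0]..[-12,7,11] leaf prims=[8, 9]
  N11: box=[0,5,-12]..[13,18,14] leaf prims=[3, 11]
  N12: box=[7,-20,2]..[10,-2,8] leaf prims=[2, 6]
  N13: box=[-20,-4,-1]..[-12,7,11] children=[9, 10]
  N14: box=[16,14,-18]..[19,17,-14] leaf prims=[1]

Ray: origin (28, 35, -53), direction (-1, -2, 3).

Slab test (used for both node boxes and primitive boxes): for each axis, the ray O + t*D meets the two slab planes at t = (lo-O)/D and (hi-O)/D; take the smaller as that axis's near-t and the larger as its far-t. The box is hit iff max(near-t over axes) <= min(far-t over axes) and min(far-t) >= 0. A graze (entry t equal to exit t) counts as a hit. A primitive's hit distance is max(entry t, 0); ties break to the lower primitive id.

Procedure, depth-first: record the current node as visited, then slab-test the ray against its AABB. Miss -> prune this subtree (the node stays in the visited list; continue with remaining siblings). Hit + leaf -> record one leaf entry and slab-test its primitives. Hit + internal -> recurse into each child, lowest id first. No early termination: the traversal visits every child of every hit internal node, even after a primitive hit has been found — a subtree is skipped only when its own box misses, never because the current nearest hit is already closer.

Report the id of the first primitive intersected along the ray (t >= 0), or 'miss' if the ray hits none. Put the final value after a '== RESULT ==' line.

Traverse from the root:
N0 x:[9,48] y:[17/2,55/2] z:[11,67/3] -> hit [11,67/3], descend [4, 6]
  N4 x:[28,48] y:[23/2,21] z:[12,64/3] -> miss, prune
  N6 x:[9,28] y:[17/2,55/2] z:[11,67/3] -> hit [11,67/3], descend [1, 7]
    N1 x:[9,28] y:[17/2,15] z:[35/3,67/3] -> hit [35/3,15], descend [11, 14]
      N11 x:[15,28] y:[17/2,15] z:[41/3,67/3] -> hit [15,15] leaf, test {P3@t=15, P11(miss)}
      N14 x:[9,12] y:[9,21/2] z:[35/3,13] -> miss, prune
    N7 x:[16,21] y:[37/2,55/2] z:[11,61/3] -> hit [37/2,61/3], descend [2, 12]
      N2 x:[16,17] y:[22,23] z:[11,13] -> miss, prune
      N12 x:[18,21] y:[37/2,55/2] z:[55/3,61/3] -> hit [37/2,61/3] leaf, test {P2(miss), P6@t=20}

Summary -> nodes [0, 4, 6, 1, 11, 14, 7, 2, 12]; box-tests=9; leaf-entries=2; first=P3

== RESULT ==
3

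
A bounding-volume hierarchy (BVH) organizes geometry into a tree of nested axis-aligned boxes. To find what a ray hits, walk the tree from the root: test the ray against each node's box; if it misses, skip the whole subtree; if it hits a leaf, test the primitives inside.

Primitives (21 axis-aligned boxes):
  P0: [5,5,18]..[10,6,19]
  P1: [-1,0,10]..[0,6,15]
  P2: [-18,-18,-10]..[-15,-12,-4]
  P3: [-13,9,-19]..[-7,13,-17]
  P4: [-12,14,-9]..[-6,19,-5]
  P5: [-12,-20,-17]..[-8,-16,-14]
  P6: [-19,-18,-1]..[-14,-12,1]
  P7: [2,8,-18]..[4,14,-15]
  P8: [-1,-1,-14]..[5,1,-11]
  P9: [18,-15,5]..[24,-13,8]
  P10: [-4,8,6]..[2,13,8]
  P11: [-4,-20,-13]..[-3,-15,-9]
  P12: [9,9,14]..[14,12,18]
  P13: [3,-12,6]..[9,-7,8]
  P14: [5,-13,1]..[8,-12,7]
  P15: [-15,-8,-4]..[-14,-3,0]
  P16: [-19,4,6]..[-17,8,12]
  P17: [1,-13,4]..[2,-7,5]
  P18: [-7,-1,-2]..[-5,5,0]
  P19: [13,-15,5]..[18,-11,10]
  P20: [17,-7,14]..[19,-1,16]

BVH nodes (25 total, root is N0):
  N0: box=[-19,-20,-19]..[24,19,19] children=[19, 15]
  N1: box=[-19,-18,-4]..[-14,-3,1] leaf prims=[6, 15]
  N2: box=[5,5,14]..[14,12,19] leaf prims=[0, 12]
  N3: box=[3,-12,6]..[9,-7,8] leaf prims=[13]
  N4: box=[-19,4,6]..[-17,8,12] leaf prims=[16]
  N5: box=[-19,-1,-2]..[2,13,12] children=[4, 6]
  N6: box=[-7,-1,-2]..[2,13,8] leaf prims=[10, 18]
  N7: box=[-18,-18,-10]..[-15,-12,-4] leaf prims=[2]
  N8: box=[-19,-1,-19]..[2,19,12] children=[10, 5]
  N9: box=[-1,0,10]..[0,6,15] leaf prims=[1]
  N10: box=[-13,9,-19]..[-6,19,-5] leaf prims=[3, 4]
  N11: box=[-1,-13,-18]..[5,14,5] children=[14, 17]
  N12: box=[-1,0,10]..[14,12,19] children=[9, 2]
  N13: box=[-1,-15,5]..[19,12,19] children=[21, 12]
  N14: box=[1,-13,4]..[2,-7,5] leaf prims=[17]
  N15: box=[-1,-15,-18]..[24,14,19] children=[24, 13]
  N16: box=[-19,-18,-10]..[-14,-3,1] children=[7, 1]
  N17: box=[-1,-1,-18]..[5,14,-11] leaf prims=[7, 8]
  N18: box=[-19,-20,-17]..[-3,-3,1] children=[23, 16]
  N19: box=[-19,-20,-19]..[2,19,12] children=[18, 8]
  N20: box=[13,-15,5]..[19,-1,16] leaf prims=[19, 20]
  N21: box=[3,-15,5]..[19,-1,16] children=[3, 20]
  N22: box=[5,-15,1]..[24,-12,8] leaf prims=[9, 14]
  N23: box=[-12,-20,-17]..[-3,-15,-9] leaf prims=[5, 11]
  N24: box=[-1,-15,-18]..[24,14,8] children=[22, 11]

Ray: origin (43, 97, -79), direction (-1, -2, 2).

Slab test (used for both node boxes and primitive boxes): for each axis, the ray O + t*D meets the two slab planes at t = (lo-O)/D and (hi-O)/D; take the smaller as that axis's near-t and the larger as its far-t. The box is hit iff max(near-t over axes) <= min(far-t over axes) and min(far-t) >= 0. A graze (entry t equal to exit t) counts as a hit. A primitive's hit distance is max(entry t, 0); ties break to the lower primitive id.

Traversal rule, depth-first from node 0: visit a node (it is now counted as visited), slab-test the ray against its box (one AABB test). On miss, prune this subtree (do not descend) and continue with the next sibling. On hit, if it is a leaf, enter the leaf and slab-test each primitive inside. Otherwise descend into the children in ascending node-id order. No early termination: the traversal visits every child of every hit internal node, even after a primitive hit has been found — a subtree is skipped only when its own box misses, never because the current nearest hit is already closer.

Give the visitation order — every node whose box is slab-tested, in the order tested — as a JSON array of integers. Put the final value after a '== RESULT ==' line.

Traverse from the root:
N0 x:[19,62] y:[39,117/2] z:[30,49] -> hit [39,49], descend [15, 19]
  N15 x:[19,44] y:[83/2,56] z:[61/2,49] -> hit [83/2,44], descend [13, 24]
    N13 x:[24,44] y:[85/2,56] z:[42,49] -> hit [85/2,44], descend [12, 21]
      N12 x:[29,44] y:[85/2,97/2] z:[89/2,49] -> miss, prune
      N21 x:[24,40] y:[49,56] z:[42,95/2] -> miss, prune
    N24 x:[19,44] y:[83/2,56] z:[61/2,87/2] -> hit [83/2,87/2], descend [11, 22]
      N11 x:[38,44] y:[83/2,55] z:[61/2,42] -> hit [83/2,42], descend [14, 17]
        N14 x:[41,42] y:[52,55] z:[83/2,42] -> miss, prune
        N17 x:[38,44] y:[83/2,49] z:[61/2,34] -> miss, prune
      N22 x:[19,38] y:[109/2,56] z:[40,87/2] -> miss, prune
  N19 x:[41,62] y:[39,117/2] z:[30,91/2] -> hit [41,91/2], descend [8, 18]
    N8 x:[41,62] y:[39,49] z:[30,91/2] -> hit [41,91/2], descend [5, 10]
      N5 x:[41,62] y:[42,49] z:[77/2,91/2] -> hit [42,91/2], descend [4, 6]
        N4 x:[60,62] y:[89/2,93/2] z:[85/2,91/2] -> miss, prune
        N6 x:[41,50] y:[42,49] z:[77/2,87/2] -> hit [42,87/2] leaf, test {P10@t=85/2, P18(miss)}
      N10 x:[49,56] y:[39,44] z:[30,37] -> miss, prune
    N18 x:[46,62] y:[50,117/2] z:[31,40] -> miss, prune

Visited [0, 15, 13, 12, 21, 24, 11, 14, 17, 22, 19, 8, 5, 4, 6, 10, 18]. Tests: 17 box, 1 leaf. Nearest: P10.

== RESULT ==
[0, 15, 13, 12, 21, 24, 11, 14, 17, 22, 19, 8, 5, 4, 6, 10, 18]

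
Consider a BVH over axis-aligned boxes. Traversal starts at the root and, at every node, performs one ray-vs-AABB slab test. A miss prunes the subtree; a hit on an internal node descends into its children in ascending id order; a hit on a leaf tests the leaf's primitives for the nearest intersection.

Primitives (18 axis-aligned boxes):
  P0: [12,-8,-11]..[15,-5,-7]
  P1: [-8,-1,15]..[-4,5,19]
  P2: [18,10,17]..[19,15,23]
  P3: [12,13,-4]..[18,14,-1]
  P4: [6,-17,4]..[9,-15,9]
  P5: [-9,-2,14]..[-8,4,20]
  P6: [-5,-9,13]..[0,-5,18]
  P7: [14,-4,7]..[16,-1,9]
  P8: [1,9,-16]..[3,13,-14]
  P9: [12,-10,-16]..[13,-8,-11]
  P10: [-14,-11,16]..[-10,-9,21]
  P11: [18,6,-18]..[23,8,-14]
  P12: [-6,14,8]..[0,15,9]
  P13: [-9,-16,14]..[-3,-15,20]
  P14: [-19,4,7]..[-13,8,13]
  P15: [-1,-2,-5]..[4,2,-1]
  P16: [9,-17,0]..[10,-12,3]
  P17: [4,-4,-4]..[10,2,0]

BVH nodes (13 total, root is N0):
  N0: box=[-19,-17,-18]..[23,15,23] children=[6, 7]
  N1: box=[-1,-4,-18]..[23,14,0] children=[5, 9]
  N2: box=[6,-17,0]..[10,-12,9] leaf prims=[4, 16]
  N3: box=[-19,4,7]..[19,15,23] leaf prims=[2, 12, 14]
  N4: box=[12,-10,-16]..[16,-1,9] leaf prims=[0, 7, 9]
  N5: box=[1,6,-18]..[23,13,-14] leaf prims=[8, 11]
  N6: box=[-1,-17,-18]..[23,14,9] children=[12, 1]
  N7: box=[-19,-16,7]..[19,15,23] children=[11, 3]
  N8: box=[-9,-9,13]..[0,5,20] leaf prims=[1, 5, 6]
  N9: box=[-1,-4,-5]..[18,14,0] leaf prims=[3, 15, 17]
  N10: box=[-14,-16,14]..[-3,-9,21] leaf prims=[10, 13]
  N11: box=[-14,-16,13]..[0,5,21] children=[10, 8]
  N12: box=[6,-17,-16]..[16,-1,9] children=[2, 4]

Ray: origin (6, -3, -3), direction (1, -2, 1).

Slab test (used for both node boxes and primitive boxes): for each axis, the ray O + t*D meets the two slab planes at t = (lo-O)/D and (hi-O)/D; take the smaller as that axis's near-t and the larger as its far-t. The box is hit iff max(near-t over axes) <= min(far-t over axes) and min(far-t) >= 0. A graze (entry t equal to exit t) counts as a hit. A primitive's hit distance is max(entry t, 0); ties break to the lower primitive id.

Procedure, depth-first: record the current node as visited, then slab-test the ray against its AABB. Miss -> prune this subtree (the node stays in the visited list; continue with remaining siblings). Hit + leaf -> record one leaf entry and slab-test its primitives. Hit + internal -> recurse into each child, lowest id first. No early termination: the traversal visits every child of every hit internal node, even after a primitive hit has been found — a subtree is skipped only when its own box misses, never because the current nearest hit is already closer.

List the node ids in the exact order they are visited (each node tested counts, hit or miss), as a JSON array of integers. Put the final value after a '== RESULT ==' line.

Traverse from the root:
N0 x:[-25,17] y:[-9,7] z:[-15,26] -> hit [-9,7], descend [6, 7]
  N6 x:[-7,17] y:[-17/2,7] z:[-15,12] -> hit [-7,7], descend [1, 12]
    N1 x:[-7,17] y:[-17/2,1/2] z:[-15,3] -> hit [-7,1/2], descend [5, 9]
      N5 x:[-5,17] y:[-8,-9/2] z:[-15,-11] -> miss, prune
      N9 x:[-7,12] y:[-17/2,1/2] z:[-2,3] -> hit [-2,1/2] leaf, test {P3(miss), P15(miss), P17@t=0}
    N12 x:[0,10] y:[-1,7] z:[-13,12] -> hit [0,7], descend [2, 4]
      N2 x:[0,4] y:[9/2,7] z:[3,12] -> miss, prune
      N4 x:[6,10] y:[-1,7/2] z:[-13,12] -> miss, prune
  N7 x:[-25,13] y:[-9,13/2] z:[10,26] -> miss, prune

Visited [0, 6, 1, 5, 9, 12, 2, 4, 7]. Tests: 9 box, 1 leaf. Nearest: P17.

== RESULT ==
[0, 6, 1, 5, 9, 12, 2, 4, 7]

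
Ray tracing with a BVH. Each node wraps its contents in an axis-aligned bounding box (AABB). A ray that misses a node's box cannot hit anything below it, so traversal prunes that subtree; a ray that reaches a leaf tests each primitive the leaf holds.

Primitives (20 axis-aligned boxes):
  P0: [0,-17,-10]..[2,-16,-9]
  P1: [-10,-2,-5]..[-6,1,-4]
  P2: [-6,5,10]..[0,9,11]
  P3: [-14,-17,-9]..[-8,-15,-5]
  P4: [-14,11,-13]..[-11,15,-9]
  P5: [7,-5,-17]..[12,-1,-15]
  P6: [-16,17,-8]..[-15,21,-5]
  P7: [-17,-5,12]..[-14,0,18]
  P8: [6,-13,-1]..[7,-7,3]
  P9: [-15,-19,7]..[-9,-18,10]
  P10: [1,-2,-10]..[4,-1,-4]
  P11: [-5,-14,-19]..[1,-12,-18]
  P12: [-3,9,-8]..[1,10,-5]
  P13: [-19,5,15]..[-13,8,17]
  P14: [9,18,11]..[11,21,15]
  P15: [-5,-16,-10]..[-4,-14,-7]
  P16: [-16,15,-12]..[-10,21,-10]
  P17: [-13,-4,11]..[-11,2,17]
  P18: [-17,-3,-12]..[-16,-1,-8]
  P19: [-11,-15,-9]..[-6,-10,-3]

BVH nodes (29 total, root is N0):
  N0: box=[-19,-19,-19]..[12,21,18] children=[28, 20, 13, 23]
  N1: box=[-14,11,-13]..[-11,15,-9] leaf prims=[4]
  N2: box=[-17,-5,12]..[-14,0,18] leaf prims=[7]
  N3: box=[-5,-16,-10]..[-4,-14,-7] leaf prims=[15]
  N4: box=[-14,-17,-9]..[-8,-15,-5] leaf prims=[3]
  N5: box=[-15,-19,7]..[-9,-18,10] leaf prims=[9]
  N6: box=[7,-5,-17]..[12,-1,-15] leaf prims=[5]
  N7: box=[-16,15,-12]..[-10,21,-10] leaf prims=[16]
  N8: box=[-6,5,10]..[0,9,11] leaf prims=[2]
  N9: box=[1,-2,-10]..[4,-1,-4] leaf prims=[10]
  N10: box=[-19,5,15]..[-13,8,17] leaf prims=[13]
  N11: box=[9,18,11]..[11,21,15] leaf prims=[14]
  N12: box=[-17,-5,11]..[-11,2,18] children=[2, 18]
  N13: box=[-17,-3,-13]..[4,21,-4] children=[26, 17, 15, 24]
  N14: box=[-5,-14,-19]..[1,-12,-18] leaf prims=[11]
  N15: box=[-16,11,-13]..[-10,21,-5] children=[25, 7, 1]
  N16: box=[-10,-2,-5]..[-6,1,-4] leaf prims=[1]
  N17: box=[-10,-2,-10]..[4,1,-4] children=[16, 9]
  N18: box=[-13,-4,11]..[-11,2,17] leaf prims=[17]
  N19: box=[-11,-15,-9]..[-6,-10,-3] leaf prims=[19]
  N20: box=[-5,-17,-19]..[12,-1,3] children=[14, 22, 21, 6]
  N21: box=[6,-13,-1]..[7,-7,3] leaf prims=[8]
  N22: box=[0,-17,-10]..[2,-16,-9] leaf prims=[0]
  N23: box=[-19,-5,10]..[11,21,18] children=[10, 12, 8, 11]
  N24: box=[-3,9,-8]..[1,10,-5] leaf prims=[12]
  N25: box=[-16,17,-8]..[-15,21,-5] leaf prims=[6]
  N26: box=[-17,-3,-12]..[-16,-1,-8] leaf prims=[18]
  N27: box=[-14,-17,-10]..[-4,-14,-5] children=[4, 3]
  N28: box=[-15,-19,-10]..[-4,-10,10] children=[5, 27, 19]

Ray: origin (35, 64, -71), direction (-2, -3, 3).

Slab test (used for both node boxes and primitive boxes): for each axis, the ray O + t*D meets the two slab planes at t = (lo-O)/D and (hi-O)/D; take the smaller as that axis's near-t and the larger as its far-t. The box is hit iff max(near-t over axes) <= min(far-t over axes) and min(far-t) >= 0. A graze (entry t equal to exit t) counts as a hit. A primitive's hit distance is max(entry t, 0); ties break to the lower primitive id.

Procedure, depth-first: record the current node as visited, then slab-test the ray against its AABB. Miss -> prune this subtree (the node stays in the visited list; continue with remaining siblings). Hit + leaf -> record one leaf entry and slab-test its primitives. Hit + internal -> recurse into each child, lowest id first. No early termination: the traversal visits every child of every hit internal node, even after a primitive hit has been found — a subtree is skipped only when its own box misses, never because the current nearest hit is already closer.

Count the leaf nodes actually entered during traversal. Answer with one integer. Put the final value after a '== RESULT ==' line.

Walk:
N0 x:[23/2,27] y:[43/3,83/3] z:[52/3,89/3] -> hit [52/3,27], descend [13, 20, 23, 28]
  N13 x:[31/2,26] y:[43/3,67/3] z:[58/3,67/3] -> hit [58/3,67/3], descend [15, 17, 24, 26]
    N15 x:[45/2,51/2] y:[43/3,53/3] z:[58/3,22] -> miss, prune
    N17 x:[31/2,45/2] y:[21,22] z:[61/3,67/3] -> hit [21,22], descend [9, 16]
      N9 x:[31/2,17] y:[65/3,22] z:[61/3,67/3] -> miss, prune
      N16 x:[41/2,45/2] y:[21,22] z:[22,67/3] -> hit [22,22] leaf, test {P1@t=22}
    N24 x:[17,19] y:[18,55/3] z:[21,22] -> miss, prune
    N26 x:[51/2,26] y:[65/3,67/3] z:[59/3,21] -> miss, prune
  N20 x:[23/2,20] y:[65/3,27] z:[52/3,74/3] -> miss, prune
  N23 x:[12,27] y:[43/3,23] z:[27,89/3] -> miss, prune
  N28 x:[39/2,25] y:[74/3,83/3] z:[61/3,27] -> hit [74/3,25], descend [5, 19, 27]
    N5 x:[22,25] y:[82/3,83/3] z:[26,27] -> miss, prune
    N19 x:[41/2,23] y:[74/3,79/3] z:[62/3,68/3] -> miss, prune
    N27 x:[39/2,49/2] y:[26,27] z:[61/3,22] -> miss, prune

Summary -> nodes [0, 13, 15, 17, 9, 16, 24, 26, 20, 23, 28, 5, 19, 27]; box-tests=14; leaf-entries=1; first=P1

== RESULT ==
1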